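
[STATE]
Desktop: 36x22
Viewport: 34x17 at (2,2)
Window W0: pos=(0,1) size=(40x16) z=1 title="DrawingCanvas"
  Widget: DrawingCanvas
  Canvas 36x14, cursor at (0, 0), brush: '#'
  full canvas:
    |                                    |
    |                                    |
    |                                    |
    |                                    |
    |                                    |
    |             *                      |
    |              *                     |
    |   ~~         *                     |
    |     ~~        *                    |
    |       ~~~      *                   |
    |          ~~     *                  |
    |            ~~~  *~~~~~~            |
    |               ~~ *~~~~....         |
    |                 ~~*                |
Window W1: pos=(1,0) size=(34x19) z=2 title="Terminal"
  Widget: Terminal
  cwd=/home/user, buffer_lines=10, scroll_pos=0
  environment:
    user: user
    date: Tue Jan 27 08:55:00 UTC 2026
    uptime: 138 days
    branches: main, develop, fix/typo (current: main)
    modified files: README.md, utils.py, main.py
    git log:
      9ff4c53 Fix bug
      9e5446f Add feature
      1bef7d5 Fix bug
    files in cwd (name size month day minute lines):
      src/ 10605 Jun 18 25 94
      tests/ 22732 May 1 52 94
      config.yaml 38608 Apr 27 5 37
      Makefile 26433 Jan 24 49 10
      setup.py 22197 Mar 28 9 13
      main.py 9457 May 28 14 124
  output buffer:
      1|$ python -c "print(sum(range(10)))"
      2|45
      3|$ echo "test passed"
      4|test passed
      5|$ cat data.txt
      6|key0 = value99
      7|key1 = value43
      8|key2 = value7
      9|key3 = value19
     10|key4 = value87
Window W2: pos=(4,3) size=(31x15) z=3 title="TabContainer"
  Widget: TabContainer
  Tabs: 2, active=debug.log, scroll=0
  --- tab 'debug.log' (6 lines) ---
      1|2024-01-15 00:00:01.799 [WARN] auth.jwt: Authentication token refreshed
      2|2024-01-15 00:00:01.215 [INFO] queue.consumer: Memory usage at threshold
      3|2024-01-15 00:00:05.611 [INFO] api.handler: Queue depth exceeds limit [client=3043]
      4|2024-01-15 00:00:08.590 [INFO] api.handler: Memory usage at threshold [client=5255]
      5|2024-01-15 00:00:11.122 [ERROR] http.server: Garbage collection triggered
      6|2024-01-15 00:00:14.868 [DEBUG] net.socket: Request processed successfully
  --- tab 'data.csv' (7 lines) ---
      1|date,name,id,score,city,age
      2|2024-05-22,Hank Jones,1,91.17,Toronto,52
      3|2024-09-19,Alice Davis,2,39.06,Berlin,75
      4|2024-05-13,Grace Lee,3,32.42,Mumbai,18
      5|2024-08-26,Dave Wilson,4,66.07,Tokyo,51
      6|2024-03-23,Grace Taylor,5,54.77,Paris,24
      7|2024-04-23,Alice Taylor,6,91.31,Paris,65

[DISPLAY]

────────────────────────────────┨ 
$ ┏━━━━━━━━━━━━━━━━━━━━━━━━━━━━━┓─
45┃ TabContainer                ┃ 
$ ┠─────────────────────────────┨ 
te┃[debug.log]│ data.csv        ┃ 
$ ┃─────────────────────────────┃ 
ke┃2024-01-15 00:00:01.799 [WARN┃ 
ke┃2024-01-15 00:00:01.215 [INFO┃ 
ke┃2024-01-15 00:00:05.611 [INFO┃ 
ke┃2024-01-15 00:00:08.590 [INFO┃ 
ke┃2024-01-15 00:00:11.122 [ERRO┃ 
$ ┃2024-01-15 00:00:14.868 [DEBU┃ 
  ┃                             ┃ 
  ┃                             ┃ 
  ┃                             ┃━
  ┗━━━━━━━━━━━━━━━━━━━━━━━━━━━━━┛ 
━━━━━━━━━━━━━━━━━━━━━━━━━━━━━━━━┛ 


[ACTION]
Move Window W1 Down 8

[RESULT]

DrawingCanvas                     
━━┏━━━━━━━━━━━━━━━━━━━━━━━━━━━━━┓─
 T┃ TabContainer                ┃ 
──┠─────────────────────────────┨ 
$ ┃[debug.log]│ data.csv        ┃ 
45┃─────────────────────────────┃ 
$ ┃2024-01-15 00:00:01.799 [WARN┃ 
te┃2024-01-15 00:00:01.215 [INFO┃ 
$ ┃2024-01-15 00:00:05.611 [INFO┃ 
ke┃2024-01-15 00:00:08.590 [INFO┃ 
ke┃2024-01-15 00:00:11.122 [ERRO┃ 
ke┃2024-01-15 00:00:14.868 [DEBU┃ 
ke┃                             ┃ 
ke┃                             ┃ 
$ ┃                             ┃━
  ┗━━━━━━━━━━━━━━━━━━━━━━━━━━━━━┛ 
                                ┃ 


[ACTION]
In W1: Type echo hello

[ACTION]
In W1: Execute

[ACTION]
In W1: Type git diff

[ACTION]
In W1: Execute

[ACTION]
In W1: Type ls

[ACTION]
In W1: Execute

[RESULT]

DrawingCanvas                     
━━┏━━━━━━━━━━━━━━━━━━━━━━━━━━━━━┓─
 T┃ TabContainer                ┃ 
──┠─────────────────────────────┨ 
ke┃[debug.log]│ data.csv        ┃ 
ke┃─────────────────────────────┃ 
ke┃2024-01-15 00:00:01.799 [WARN┃ 
$ ┃2024-01-15 00:00:01.215 [INFO┃ 
he┃2024-01-15 00:00:05.611 [INFO┃ 
$ ┃2024-01-15 00:00:08.590 [INFO┃ 
di┃2024-01-15 00:00:11.122 [ERRO┃ 
--┃2024-01-15 00:00:14.868 [DEBU┃ 
++┃                             ┃ 
@@┃                             ┃ 
+#┃                             ┃━
 i┗━━━━━━━━━━━━━━━━━━━━━━━━━━━━━┛ 
$ ls                            ┃ 


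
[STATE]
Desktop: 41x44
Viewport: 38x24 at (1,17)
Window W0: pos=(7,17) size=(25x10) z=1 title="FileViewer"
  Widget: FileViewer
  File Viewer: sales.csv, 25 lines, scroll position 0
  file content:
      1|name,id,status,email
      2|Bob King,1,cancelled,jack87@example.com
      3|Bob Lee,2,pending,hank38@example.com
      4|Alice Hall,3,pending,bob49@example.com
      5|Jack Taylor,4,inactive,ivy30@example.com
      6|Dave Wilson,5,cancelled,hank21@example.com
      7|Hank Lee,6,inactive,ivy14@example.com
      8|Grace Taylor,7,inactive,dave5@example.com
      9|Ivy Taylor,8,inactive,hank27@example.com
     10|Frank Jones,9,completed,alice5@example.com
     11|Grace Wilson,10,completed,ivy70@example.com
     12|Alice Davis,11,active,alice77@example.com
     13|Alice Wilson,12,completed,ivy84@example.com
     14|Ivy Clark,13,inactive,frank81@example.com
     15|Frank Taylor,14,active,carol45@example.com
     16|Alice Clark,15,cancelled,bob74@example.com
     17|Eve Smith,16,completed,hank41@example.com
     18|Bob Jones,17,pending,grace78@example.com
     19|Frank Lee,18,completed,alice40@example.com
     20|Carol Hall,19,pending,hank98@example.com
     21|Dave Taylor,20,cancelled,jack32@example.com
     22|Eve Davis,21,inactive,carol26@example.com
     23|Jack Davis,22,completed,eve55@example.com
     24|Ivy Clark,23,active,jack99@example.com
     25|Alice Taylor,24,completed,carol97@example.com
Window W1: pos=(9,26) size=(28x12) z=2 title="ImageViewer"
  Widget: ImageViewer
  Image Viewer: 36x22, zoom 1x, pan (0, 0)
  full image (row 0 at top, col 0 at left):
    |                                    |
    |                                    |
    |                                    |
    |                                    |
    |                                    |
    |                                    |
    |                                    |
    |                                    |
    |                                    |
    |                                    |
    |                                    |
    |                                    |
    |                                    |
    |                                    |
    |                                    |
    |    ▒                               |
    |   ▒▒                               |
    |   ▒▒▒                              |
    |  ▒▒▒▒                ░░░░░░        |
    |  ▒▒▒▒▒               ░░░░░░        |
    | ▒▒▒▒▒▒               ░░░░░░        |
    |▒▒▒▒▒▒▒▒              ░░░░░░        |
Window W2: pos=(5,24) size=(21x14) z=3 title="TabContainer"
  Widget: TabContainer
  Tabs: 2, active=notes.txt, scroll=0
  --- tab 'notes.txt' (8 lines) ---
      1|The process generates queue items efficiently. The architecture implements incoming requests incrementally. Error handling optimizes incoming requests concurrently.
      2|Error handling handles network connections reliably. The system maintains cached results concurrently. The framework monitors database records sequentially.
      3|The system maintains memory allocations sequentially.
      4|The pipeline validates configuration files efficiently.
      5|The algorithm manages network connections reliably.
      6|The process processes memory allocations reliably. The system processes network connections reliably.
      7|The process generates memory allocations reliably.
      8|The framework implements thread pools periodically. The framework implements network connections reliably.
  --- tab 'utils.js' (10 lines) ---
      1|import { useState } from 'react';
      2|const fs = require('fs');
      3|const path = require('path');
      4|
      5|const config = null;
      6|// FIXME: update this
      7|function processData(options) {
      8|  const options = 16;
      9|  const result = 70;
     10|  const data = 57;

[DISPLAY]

      ┏━━━━━━━━━━━━━━━━━━━━━━━┓       
      ┃ FileViewer            ┃       
      ┠───────────────────────┨       
      ┃name,id,status,email  ▲┃       
      ┃Bob King,1,cancelled,j█┃       
      ┃Bob Lee,2,pending,hank░┃       
      ┃Alice Hall,3,pending,b░┃       
    ┏━━━━━━━━━━━━━━━━━━━┓tive░┃       
    ┃ TabContainer      ┃elle▼┃       
    ┠───────────────────┨━━━━━━━━━━┓  
    ┃[notes.txt]│ utils.┃          ┃  
    ┃───────────────────┃──────────┨  
    ┃The process generat┃          ┃  
    ┃Error handling hand┃          ┃  
    ┃The system maintain┃          ┃  
    ┃The pipeline valida┃          ┃  
    ┃The algorithm manag┃          ┃  
    ┃The process process┃          ┃  
    ┃The process generat┃          ┃  
    ┃The framework imple┃          ┃  
    ┗━━━━━━━━━━━━━━━━━━━┛━━━━━━━━━━┛  
                                      
                                      
                                      


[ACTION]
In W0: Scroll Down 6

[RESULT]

      ┏━━━━━━━━━━━━━━━━━━━━━━━┓       
      ┃ FileViewer            ┃       
      ┠───────────────────────┨       
      ┃Hank Lee,6,inactive,iv▲┃       
      ┃Grace Taylor,7,inactiv░┃       
      ┃Ivy Taylor,8,inactive,█┃       
      ┃Frank Jones,9,complete░┃       
    ┏━━━━━━━━━━━━━━━━━━━┓mple░┃       
    ┃ TabContainer      ┃ive,▼┃       
    ┠───────────────────┨━━━━━━━━━━┓  
    ┃[notes.txt]│ utils.┃          ┃  
    ┃───────────────────┃──────────┨  
    ┃The process generat┃          ┃  
    ┃Error handling hand┃          ┃  
    ┃The system maintain┃          ┃  
    ┃The pipeline valida┃          ┃  
    ┃The algorithm manag┃          ┃  
    ┃The process process┃          ┃  
    ┃The process generat┃          ┃  
    ┃The framework imple┃          ┃  
    ┗━━━━━━━━━━━━━━━━━━━┛━━━━━━━━━━┛  
                                      
                                      
                                      


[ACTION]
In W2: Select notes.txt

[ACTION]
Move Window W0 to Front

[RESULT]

      ┏━━━━━━━━━━━━━━━━━━━━━━━┓       
      ┃ FileViewer            ┃       
      ┠───────────────────────┨       
      ┃Hank Lee,6,inactive,iv▲┃       
      ┃Grace Taylor,7,inactiv░┃       
      ┃Ivy Taylor,8,inactive,█┃       
      ┃Frank Jones,9,complete░┃       
    ┏━┃Grace Wilson,10,comple░┃       
    ┃ ┃Alice Davis,11,active,▼┃       
    ┠─┗━━━━━━━━━━━━━━━━━━━━━━━┛━━━━┓  
    ┃[notes.txt]│ utils.┃          ┃  
    ┃───────────────────┃──────────┨  
    ┃The process generat┃          ┃  
    ┃Error handling hand┃          ┃  
    ┃The system maintain┃          ┃  
    ┃The pipeline valida┃          ┃  
    ┃The algorithm manag┃          ┃  
    ┃The process process┃          ┃  
    ┃The process generat┃          ┃  
    ┃The framework imple┃          ┃  
    ┗━━━━━━━━━━━━━━━━━━━┛━━━━━━━━━━┛  
                                      
                                      
                                      


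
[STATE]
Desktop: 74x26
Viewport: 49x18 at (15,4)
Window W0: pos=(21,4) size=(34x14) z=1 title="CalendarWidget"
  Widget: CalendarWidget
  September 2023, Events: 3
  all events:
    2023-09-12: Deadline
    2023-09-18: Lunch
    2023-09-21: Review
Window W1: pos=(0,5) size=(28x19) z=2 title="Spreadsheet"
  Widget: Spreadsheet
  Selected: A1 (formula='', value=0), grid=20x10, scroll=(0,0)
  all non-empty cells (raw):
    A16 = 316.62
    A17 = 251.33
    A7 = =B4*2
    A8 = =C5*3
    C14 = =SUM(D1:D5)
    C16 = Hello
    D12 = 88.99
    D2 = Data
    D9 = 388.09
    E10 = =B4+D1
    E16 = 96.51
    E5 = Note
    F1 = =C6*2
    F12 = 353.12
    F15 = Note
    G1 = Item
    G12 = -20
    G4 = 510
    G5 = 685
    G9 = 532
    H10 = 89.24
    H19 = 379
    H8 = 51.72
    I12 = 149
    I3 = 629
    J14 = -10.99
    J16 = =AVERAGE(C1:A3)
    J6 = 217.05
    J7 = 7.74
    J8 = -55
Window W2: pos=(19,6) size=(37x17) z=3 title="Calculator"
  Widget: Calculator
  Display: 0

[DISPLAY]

      ┏━━━━━━━━━━━━━━━━━━━━━━━━━━━━━━━━┓         
━━━━━━━━━━━━┓darWidget                 ┃         
    ┏━━━━━━━━━━━━━━━━━━━━━━━━━━━━━━━━━━━┓        
────┃ Calculator                        ┃        
    ┠───────────────────────────────────┨        
 B  ┃                                  0┃        
----┃┌───┬───┬───┬───┐                  ┃        
    ┃│ 7 │ 8 │ 9 │ ÷ │                  ┃        
    ┃├───┼───┼───┼───┤                  ┃        
    ┃│ 4 │ 5 │ 6 │ × │                  ┃        
    ┃├───┼───┼───┼───┤                  ┃        
    ┃│ 1 │ 2 │ 3 │ - │                  ┃        
    ┃├───┼───┼───┼───┤                  ┃        
    ┃│ 0 │ . │ = │ + │                  ┃        
    ┃├───┼───┼───┼───┤                  ┃        
    ┃│ C │ MC│ MR│ M+│                  ┃        
    ┃└───┴───┴───┴───┘                  ┃        
    ┃                                   ┃        


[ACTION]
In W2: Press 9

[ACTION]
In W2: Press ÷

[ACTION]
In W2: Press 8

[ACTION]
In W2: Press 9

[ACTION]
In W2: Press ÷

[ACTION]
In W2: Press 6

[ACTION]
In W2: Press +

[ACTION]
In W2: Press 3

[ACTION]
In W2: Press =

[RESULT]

      ┏━━━━━━━━━━━━━━━━━━━━━━━━━━━━━━━━┓         
━━━━━━━━━━━━┓darWidget                 ┃         
    ┏━━━━━━━━━━━━━━━━━━━━━━━━━━━━━━━━━━━┓        
────┃ Calculator                        ┃        
    ┠───────────────────────────────────┨        
 B  ┃                        3.016853933┃        
----┃┌───┬───┬───┬───┐                  ┃        
    ┃│ 7 │ 8 │ 9 │ ÷ │                  ┃        
    ┃├───┼───┼───┼───┤                  ┃        
    ┃│ 4 │ 5 │ 6 │ × │                  ┃        
    ┃├───┼───┼───┼───┤                  ┃        
    ┃│ 1 │ 2 │ 3 │ - │                  ┃        
    ┃├───┼───┼───┼───┤                  ┃        
    ┃│ 0 │ . │ = │ + │                  ┃        
    ┃├───┼───┼───┼───┤                  ┃        
    ┃│ C │ MC│ MR│ M+│                  ┃        
    ┃└───┴───┴───┴───┘                  ┃        
    ┃                                   ┃        


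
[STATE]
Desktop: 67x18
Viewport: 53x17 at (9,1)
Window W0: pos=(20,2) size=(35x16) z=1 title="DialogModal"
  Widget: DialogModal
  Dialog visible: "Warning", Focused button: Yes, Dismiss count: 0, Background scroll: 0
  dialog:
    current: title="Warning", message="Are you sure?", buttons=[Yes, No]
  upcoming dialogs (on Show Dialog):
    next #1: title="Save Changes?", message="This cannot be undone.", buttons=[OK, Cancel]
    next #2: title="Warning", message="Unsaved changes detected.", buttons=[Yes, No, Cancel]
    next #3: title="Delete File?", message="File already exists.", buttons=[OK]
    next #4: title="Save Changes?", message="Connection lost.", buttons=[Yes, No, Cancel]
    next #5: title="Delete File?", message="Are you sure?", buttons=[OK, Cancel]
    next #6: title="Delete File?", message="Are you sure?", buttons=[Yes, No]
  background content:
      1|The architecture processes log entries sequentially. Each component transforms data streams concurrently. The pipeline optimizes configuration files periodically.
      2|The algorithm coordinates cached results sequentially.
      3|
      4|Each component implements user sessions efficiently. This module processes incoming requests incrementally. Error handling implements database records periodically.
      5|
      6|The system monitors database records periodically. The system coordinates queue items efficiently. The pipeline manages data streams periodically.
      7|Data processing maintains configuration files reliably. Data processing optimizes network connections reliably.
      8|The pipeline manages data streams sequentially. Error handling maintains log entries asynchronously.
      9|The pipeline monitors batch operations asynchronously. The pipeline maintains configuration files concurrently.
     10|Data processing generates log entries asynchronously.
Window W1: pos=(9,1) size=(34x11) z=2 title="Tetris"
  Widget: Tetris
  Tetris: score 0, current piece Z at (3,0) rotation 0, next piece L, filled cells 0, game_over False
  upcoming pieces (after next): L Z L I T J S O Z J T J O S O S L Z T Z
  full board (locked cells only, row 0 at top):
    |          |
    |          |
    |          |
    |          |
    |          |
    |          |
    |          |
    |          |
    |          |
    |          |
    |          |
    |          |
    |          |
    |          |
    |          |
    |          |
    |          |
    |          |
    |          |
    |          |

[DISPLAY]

┏━━━━━━━━━━━━━━━━━━━━━━━━━━━━━━━━┓                   
┃ Tetris                         ┃━━━━━━━━━━━┓       
┠────────────────────────────────┨           ┃       
┃          │Next:                ┃───────────┨       
┃          │  ▒                  ┃sses log en┃       
┃          │▒▒▒                  ┃tes cached ┃       
┃          │                     ┃           ┃       
┃          │                     ┃──┐ user se┃       
┃          │                     ┃  │        ┃       
┃          │Score:               ┃? │ase reco┃       
┗━━━━━━━━━━━━━━━━━━━━━━━━━━━━━━━━┛  │ configu┃       
           ┃The pipe└───────────────┘ streams┃       
           ┃The pipeline monitors batch opera┃       
           ┃Data processing generates log ent┃       
           ┃                                 ┃       
           ┃                                 ┃       
           ┗━━━━━━━━━━━━━━━━━━━━━━━━━━━━━━━━━┛       


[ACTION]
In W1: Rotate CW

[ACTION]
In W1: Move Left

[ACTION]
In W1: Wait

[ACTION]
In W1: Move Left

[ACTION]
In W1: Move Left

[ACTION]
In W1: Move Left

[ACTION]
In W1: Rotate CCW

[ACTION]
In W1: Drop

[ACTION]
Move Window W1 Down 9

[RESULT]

                                                     
           ┏━━━━━━━━━━━━━━━━━━━━━━━━━━━━━━━━━┓       
           ┃ DialogModal                     ┃       
           ┠─────────────────────────────────┨       
           ┃The architecture processes log en┃       
           ┃The algorithm coordinates cached ┃       
┏━━━━━━━━━━━━━━━━━━━━━━━━━━━━━━━━┓           ┃       
┃ Tetris                         ┃──┐ user se┃       
┠────────────────────────────────┨  │        ┃       
┃          │Next:                ┃? │ase reco┃       
┃          │  ▒                  ┃  │ configu┃       
┃          │▒▒▒                  ┃──┘ streams┃       
┃          │                     ┃batch opera┃       
┃          │                     ┃tes log ent┃       
┃          │                     ┃           ┃       
┃          │Score:               ┃           ┃       
┗━━━━━━━━━━━━━━━━━━━━━━━━━━━━━━━━┛━━━━━━━━━━━┛       


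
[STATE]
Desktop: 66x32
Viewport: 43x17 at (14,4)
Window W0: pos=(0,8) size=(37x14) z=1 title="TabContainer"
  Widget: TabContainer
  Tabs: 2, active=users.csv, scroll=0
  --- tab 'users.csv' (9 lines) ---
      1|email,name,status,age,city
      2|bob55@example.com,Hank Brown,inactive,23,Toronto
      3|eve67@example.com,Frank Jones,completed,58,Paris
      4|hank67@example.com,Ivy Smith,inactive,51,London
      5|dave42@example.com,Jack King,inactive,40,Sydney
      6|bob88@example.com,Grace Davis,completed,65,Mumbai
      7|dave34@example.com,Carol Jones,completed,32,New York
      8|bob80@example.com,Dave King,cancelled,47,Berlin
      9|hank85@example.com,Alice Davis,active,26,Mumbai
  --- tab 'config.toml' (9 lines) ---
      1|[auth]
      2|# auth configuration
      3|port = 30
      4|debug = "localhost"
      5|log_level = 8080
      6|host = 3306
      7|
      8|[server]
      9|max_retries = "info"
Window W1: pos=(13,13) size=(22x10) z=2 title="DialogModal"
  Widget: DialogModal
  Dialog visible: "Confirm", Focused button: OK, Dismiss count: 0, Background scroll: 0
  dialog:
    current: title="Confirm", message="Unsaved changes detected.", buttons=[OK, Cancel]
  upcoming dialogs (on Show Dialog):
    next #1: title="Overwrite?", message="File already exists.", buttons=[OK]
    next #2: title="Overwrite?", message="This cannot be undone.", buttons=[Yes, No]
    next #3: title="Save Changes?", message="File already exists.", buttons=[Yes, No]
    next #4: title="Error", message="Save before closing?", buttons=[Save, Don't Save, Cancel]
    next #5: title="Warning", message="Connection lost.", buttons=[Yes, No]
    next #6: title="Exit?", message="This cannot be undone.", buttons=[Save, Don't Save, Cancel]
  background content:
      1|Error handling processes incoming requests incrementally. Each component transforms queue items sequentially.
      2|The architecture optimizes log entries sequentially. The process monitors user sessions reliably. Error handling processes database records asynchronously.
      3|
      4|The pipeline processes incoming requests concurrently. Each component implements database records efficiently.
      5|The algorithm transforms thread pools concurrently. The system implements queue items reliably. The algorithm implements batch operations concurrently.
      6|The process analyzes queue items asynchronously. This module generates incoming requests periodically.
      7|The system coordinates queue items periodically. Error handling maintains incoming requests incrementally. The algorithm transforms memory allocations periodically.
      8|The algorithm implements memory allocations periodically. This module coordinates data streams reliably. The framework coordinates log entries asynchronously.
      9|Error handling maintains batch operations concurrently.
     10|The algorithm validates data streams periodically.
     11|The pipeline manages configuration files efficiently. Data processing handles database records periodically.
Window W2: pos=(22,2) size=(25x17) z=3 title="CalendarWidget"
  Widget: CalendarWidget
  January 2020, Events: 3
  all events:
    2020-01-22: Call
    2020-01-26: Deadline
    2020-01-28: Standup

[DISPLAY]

        ┠───────────────────────┨          
        ┃      January 2020     ┃          
        ┃Mo Tu We Th Fr Sa Su   ┃          
        ┃       1  2  3  4  5   ┃          
━━━━━━━━┃ 6  7  8  9 10 11 12   ┃          
        ┃13 14 15 16 17 18 19   ┃          
────────┃20 21 22* 23 24 25 26* ┃          
config.t┃27 28* 29 30 31        ┃          
────────┃                       ┃          
━━━━━━━━┃                       ┃          
 DialogM┃                       ┃          
────────┃                       ┃          
Er┌─────┃                       ┃          
Th│   Co┃                       ┃          
  │Unsav┗━━━━━━━━━━━━━━━━━━━━━━━┛          
Th│[OK]  Cancel  │ss┃p┃                    
Th└──────────────┘sf┃l┃                    


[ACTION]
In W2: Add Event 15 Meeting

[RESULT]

        ┠───────────────────────┨          
        ┃      January 2020     ┃          
        ┃Mo Tu We Th Fr Sa Su   ┃          
        ┃       1  2  3  4  5   ┃          
━━━━━━━━┃ 6  7  8  9 10 11 12   ┃          
        ┃13 14 15* 16 17 18 19  ┃          
────────┃20 21 22* 23 24 25 26* ┃          
config.t┃27 28* 29 30 31        ┃          
────────┃                       ┃          
━━━━━━━━┃                       ┃          
 DialogM┃                       ┃          
────────┃                       ┃          
Er┌─────┃                       ┃          
Th│   Co┃                       ┃          
  │Unsav┗━━━━━━━━━━━━━━━━━━━━━━━┛          
Th│[OK]  Cancel  │ss┃p┃                    
Th└──────────────┘sf┃l┃                    


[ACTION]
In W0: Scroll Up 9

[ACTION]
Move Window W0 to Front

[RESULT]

        ┠───────────────────────┨          
        ┃      January 2020     ┃          
        ┃Mo Tu We Th Fr Sa Su   ┃          
        ┃       1  2  3  4  5   ┃          
━━━━━━━━━━━━━━━━━━━━━━┓ 11 12   ┃          
                      ┃7 18 19  ┃          
──────────────────────┨4 25 26* ┃          
config.toml           ┃1        ┃          
──────────────────────┃         ┃          
atus,age,city         ┃         ┃          
.com,Hank Brown,inacti┃         ┃          
.com,Frank Jones,compl┃         ┃          
e.com,Ivy Smith,inacti┃         ┃          
e.com,Jack King,inacti┃         ┃          
.com,Grace Davis,compl┃━━━━━━━━━┛          
e.com,Carol Jones,comp┃                    
.com,Dave King,cancell┃                    


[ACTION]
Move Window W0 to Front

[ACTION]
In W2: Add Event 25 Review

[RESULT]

        ┠───────────────────────┨          
        ┃      January 2020     ┃          
        ┃Mo Tu We Th Fr Sa Su   ┃          
        ┃       1  2  3  4  5   ┃          
━━━━━━━━━━━━━━━━━━━━━━┓ 11 12   ┃          
                      ┃7 18 19  ┃          
──────────────────────┨4 25* 26*┃          
config.toml           ┃1        ┃          
──────────────────────┃         ┃          
atus,age,city         ┃         ┃          
.com,Hank Brown,inacti┃         ┃          
.com,Frank Jones,compl┃         ┃          
e.com,Ivy Smith,inacti┃         ┃          
e.com,Jack King,inacti┃         ┃          
.com,Grace Davis,compl┃━━━━━━━━━┛          
e.com,Carol Jones,comp┃                    
.com,Dave King,cancell┃                    


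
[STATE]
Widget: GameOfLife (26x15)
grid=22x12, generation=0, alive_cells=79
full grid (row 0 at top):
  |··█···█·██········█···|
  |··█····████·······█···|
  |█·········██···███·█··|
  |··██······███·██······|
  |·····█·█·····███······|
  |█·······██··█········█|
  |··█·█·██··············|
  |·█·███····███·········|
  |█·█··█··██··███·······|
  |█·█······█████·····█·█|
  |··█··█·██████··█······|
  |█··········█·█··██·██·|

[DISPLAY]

Gen: 0                    
··█···█·██········█···    
··█····████·······█···    
█·········██···███·█··    
··██······███·██······    
·····█·█·····███······    
█·······██··█········█    
··█·█·██··············    
·█·███····███·········    
█·█··█··██··███·······    
█·█······█████·····█·█    
··█··█·██████··█······    
█··········█·█··██·██·    
                          
                          


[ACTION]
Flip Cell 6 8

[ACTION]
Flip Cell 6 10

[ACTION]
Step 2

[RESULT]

Gen: 2                    
······················    
·█·········█····█·██··    
·██·········██·██·██··    
··█·····█·█··██··█····    
········█·██·██·······    
·····██····█·██·······    
·██··████·█·█·········    
█··█·██·█····█········    
··██··██··············    
·███··███······█······    
········██·····█·█····    
········██·····█·█····    
                          
                          


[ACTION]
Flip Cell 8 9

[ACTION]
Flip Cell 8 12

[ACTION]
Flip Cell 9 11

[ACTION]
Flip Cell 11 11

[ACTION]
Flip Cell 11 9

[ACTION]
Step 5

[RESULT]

Gen: 7                    
···········█··█·······    
·██········█······███·    
█··█·······██······██·    
·██·····█·······██·█··    
·······██·██·····██···    
········█·██·█········    
··█······█···███······    
·███·····██··█········    
██·██···██···█········    
·███······█·█·········    
··█·······█···········    
······················    
                          
                          


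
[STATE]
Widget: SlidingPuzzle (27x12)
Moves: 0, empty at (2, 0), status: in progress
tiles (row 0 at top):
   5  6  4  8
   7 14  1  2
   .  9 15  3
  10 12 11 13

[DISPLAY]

┌────┬────┬────┬────┐      
│  5 │  6 │  4 │  8 │      
├────┼────┼────┼────┤      
│  7 │ 14 │  1 │  2 │      
├────┼────┼────┼────┤      
│    │  9 │ 15 │  3 │      
├────┼────┼────┼────┤      
│ 10 │ 12 │ 11 │ 13 │      
└────┴────┴────┴────┘      
Moves: 0                   
                           
                           


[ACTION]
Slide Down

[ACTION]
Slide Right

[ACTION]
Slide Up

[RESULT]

┌────┬────┬────┬────┐      
│  5 │  6 │  4 │  8 │      
├────┼────┼────┼────┤      
│  7 │ 14 │  1 │  2 │      
├────┼────┼────┼────┤      
│    │  9 │ 15 │  3 │      
├────┼────┼────┼────┤      
│ 10 │ 12 │ 11 │ 13 │      
└────┴────┴────┴────┘      
Moves: 2                   
                           
                           


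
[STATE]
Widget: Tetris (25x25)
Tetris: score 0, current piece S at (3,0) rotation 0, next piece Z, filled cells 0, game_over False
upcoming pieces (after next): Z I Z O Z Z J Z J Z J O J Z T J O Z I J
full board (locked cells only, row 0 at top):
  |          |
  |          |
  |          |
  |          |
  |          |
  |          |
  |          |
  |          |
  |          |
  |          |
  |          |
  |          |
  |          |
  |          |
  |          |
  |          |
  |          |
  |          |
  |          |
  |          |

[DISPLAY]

    ░░    │Next:         
   ░░     │▓▓            
          │ ▓▓           
          │              
          │              
          │              
          │Score:        
          │0             
          │              
          │              
          │              
          │              
          │              
          │              
          │              
          │              
          │              
          │              
          │              
          │              
          │              
          │              
          │              
          │              
          │              


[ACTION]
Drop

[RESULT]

          │Next:         
    ░░    │▓▓            
   ░░     │ ▓▓           
          │              
          │              
          │              
          │Score:        
          │0             
          │              
          │              
          │              
          │              
          │              
          │              
          │              
          │              
          │              
          │              
          │              
          │              
          │              
          │              
          │              
          │              
          │              


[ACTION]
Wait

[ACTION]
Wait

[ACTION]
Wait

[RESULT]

          │Next:         
          │▓▓            
          │ ▓▓           
          │              
    ░░    │              
   ░░     │              
          │Score:        
          │0             
          │              
          │              
          │              
          │              
          │              
          │              
          │              
          │              
          │              
          │              
          │              
          │              
          │              
          │              
          │              
          │              
          │              


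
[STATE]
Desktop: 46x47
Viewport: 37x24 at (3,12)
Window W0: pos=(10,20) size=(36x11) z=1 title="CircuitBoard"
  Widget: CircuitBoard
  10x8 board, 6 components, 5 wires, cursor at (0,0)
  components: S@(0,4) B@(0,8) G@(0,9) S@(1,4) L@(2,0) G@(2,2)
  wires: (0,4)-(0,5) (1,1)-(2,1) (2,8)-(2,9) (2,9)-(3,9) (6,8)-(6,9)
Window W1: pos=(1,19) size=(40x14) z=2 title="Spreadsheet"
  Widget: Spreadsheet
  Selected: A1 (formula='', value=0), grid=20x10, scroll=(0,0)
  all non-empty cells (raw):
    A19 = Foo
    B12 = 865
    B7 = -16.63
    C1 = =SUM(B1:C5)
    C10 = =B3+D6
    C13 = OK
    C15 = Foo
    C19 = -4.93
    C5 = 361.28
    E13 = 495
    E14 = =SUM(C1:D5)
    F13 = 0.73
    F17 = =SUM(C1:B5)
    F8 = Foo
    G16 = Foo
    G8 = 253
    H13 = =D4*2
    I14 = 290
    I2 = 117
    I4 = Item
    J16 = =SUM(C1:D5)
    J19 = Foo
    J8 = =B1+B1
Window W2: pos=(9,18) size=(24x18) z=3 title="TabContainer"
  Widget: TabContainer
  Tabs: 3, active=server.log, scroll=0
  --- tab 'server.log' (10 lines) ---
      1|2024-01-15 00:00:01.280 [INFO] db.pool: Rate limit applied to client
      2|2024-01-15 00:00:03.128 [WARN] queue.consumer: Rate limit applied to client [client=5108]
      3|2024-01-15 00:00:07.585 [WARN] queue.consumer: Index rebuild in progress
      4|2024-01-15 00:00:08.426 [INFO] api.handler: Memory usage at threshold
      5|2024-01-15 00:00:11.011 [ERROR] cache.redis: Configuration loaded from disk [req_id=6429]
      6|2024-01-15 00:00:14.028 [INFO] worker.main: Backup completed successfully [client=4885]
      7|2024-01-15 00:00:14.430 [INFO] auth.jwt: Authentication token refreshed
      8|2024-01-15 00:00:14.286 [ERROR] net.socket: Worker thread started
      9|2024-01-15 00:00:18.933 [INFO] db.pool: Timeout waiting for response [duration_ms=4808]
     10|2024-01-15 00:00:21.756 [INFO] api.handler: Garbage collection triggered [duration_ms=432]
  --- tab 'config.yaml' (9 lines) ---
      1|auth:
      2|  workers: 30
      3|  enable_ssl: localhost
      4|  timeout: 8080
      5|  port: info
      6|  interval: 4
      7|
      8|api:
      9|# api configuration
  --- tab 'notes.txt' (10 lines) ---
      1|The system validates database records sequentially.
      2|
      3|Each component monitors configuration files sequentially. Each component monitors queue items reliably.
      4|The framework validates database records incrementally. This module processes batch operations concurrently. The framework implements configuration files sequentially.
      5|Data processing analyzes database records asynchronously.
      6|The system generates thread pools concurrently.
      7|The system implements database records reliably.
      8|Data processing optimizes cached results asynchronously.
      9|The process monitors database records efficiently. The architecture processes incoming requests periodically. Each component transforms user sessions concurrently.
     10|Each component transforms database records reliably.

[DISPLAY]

                                     
                                     
                                     
                                     
                                     
                                     
      ┏━━━━━━━━━━━━━━━━━━━━━━┓       
━━━━━━┃ TabContainer         ┃━━━━━━━
Spread┠──────────────────────┨       
──────┃[server.log]│ config.y┃───────
1:    ┃──────────────────────┃       
      ┃2024-01-15 00:00:01.28┃D      
------┃2024-01-15 00:00:03.12┃-------
 1    ┃2024-01-15 00:00:07.58┃    0  
 2    ┃2024-01-15 00:00:08.42┃    0  
 3    ┃2024-01-15 00:00:11.01┃    0  
 4    ┃2024-01-15 00:00:14.02┃    0  
 5    ┃2024-01-15 00:00:14.43┃    0  
 6    ┃2024-01-15 00:00:14.28┃    0  
 7    ┃2024-01-15 00:00:18.93┃    0  
━━━━━━┃2024-01-15 00:00:21.75┃━━━━━━━
      ┃                      ┃       
      ┃                      ┃       
      ┗━━━━━━━━━━━━━━━━━━━━━━┛       


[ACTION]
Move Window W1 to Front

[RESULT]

                                     
                                     
                                     
                                     
                                     
                                     
      ┏━━━━━━━━━━━━━━━━━━━━━━┓       
━━━━━━━━━━━━━━━━━━━━━━━━━━━━━━━━━━━━━
Spreadsheet                          
─────────────────────────────────────
1:                                   
      A       B       C       D      
-------------------------------------
 1      [0]       0#CIRC!         0  
 2        0       0       0       0  
 3        0       0       0       0  
 4        0       0       0       0  
 5        0       0  361.28       0  
 6        0       0       0       0  
 7        0  -16.63       0       0  
━━━━━━━━━━━━━━━━━━━━━━━━━━━━━━━━━━━━━
      ┃                      ┃       
      ┃                      ┃       
      ┗━━━━━━━━━━━━━━━━━━━━━━┛       


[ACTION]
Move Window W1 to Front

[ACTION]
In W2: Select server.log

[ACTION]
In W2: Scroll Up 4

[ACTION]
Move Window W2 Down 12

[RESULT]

                                     
                                     
                                     
                                     
                                     
                                     
                                     
━━━━━━━━━━━━━━━━━━━━━━━━━━━━━━━━━━━━━
Spreadsheet                          
─────────────────────────────────────
1:                                   
      A       B       C       D      
-------------------------------------
 1      [0]       0#CIRC!         0  
 2        0       0       0       0  
 3        0       0       0       0  
 4        0       0       0       0  
 5        0       0  361.28       0  
 6        0       0       0       0  
 7        0  -16.63       0       0  
━━━━━━━━━━━━━━━━━━━━━━━━━━━━━━━━━━━━━
      ┃──────────────────────┃       
      ┃2024-01-15 00:00:01.28┃       
      ┃2024-01-15 00:00:03.12┃       
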